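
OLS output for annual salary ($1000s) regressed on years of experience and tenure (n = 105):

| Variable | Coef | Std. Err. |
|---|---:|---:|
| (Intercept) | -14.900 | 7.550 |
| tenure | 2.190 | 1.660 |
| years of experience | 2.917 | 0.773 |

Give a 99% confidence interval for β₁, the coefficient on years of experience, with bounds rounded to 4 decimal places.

(0.8880, 4.9460)

Read off: b = 2.917, SE = 0.773 for years of experience.
df = n − k − 1 = 105 − 2 − 1 = 102.
t* = t_{0.005, 102} = 2.624891.
Margin = t* × SE = 2.624891 × 0.773 = 2.029041.
CI: 2.917 ± 2.029041 → (0.8880, 4.9460).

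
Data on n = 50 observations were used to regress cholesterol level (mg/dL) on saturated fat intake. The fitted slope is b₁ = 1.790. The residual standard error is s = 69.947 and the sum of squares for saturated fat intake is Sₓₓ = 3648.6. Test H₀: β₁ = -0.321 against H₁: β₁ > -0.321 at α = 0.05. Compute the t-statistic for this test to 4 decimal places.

SE(b₁) = s/√Sₓₓ = 69.947/√3648.6 = 1.15799.
t = (1.790 − (-0.321)) / 1.15799 = 1.8230.
df = n − 2 = 48.
One-sided p ≈ 0.0373, which is < 0.05, so reject H₀.
There is evidence that the true slope on saturated fat intake exceeds -0.321 mg/dL per unit.

t = 1.8230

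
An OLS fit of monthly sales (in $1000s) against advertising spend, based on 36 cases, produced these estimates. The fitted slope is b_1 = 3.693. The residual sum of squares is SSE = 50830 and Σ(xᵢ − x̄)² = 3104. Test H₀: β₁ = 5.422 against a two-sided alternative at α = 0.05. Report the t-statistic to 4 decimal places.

MSE = SSE/(n − 2) = 50830/34 = 1495.
SE(b_1) = √(MSE/Sₓₓ) = √(1495/3104) = 0.694.
t = (3.693 − 5.422) / 0.694 = -2.4914.
df = n − 2 = 34.
Two-sided p ≈ 0.0178, which is < 0.05, so reject H₀.
There is evidence that the true slope on advertising spend differs from 5.422 $1000s per unit.

t = -2.4914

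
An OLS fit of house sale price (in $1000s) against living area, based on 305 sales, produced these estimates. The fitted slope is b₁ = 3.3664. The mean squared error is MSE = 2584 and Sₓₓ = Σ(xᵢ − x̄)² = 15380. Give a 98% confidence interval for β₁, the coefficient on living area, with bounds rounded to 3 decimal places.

(2.408, 4.325)

SE(b₁) = √(MSE/Sₓₓ) = √(2584/15380) = 0.409891.
df = n − 2 = 303.
t* = t_{0.01, 303} = 2.338718.
Margin = t* × SE = 2.338718 × 0.409891 = 0.95862.
CI: 3.3664 ± 0.95862 → (2.408, 4.325).
With 98% confidence, each one-unit increase in living area is associated with a change of between 2.408 and 4.325 $1000s in house sale price.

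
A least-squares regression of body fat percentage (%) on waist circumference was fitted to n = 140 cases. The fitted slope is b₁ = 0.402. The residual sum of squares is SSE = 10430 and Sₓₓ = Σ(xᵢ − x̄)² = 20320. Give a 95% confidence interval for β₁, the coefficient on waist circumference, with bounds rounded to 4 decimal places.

MSE = SSE/(n − 2) = 10430/138 = 75.5797.
SE(b₁) = √(MSE/Sₓₓ) = √(75.5797/20320) = 0.0609875.
df = n − 2 = 138.
t* = t_{0.025, 138} = 1.977304.
Margin = t* × SE = 1.977304 × 0.0609875 = 0.120591.
CI: 0.402 ± 0.120591 → (0.2814, 0.5226).
With 95% confidence, each one-unit increase in waist circumference is associated with a change of between 0.2814 and 0.5226 % in body fat percentage.

(0.2814, 0.5226)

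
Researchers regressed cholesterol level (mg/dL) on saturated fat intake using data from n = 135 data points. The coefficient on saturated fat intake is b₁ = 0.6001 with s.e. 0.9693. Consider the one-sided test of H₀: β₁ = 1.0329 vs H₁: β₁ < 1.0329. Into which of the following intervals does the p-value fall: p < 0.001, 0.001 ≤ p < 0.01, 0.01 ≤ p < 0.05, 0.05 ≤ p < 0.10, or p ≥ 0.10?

p ≥ 0.10

t = (0.6001 − 1.0329) / 0.9693 = -0.447.
df = n − 2 = 135 − 2 = 133.
One-sided p = P(T_{133} < t) ≈ 0.3280.
So p ≥ 0.10.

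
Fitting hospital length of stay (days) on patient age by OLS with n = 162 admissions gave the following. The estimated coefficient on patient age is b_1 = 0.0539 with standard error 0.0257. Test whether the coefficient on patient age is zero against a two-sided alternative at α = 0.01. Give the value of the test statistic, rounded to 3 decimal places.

H₀: β₁ = 0 vs H₁: β₁ ≠ 0.
t = (b_1 − β₁⁰)/SE = 0.0539 / 0.0257 = 2.097.
df = n − 2 = 162 − 2 = 160.
Two-sided p ≈ 0.0375, which is ≥ 0.01, so fail to reject H₀.
The data do not give significant evidence of an association between patient age and hospital length of stay.

t = 2.097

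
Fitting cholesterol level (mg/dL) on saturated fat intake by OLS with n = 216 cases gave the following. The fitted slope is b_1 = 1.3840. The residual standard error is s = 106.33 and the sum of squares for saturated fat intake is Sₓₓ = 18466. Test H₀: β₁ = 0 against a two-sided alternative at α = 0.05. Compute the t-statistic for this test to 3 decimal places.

t = 1.769

SE(b_1) = s/√Sₓₓ = 106.33/√18466 = 0.782473.
t = 1.3840 / 0.782473 = 1.769.
df = n − 2 = 214.
Two-sided p ≈ 0.0784, which is ≥ 0.05, so fail to reject H₀.
The data do not give significant evidence of an association between saturated fat intake and cholesterol level.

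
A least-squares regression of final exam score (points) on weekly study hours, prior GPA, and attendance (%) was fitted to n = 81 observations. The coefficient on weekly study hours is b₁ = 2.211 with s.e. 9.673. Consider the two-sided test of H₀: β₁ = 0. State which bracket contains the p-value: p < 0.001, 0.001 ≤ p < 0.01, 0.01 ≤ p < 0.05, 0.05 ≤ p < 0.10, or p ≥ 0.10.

p ≥ 0.10

t = 2.211 / 9.673 = 0.229.
df = n − k − 1 = 81 − 3 − 1 = 77.
Two-sided p = 2·P(T_{77} > |t|) ≈ 0.8198.
So p ≥ 0.10.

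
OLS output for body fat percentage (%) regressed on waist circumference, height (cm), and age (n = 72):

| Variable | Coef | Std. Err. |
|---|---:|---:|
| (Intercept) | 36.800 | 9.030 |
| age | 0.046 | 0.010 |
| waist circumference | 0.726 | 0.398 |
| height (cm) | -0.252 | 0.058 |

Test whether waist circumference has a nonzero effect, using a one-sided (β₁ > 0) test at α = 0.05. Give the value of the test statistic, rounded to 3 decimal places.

Read off: b = 0.726, SE = 0.398 for waist circumference.
H₀: β₁ = 0 vs H₁: β₁ > 0.
t = 0.726 / 0.398 = 1.824.
df = n − k − 1 = 72 − 3 − 1 = 68.
One-sided p ≈ 0.0363, which is < 0.05, so reject H₀.
There is evidence that the true slope on waist circumference is positive, holding the other predictors fixed.

t = 1.824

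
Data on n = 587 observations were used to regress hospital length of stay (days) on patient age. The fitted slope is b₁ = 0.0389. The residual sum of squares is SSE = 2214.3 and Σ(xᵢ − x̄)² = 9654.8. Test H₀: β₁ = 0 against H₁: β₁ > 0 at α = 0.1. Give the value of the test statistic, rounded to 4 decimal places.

t = 1.9646

MSE = SSE/(n − 2) = 2214.3/585 = 3.78513.
SE(b₁) = √(MSE/Sₓₓ) = √(3.78513/9654.8) = 0.0198002.
t = 0.0389 / 0.0198002 = 1.9646.
df = n − 2 = 585.
One-sided p ≈ 0.0250, which is < 0.1, so reject H₀.
There is evidence that the true slope on patient age is positive.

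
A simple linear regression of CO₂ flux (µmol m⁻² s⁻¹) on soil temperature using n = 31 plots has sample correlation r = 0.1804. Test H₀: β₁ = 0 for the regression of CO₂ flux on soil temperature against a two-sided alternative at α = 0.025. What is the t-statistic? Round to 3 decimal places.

t = 0.988

t = r·√(n − 2)/√(1 − r²) = 0.1804·√29/√0.967456 = 0.988.
df = n − 2 = 29.
Two-sided p ≈ 0.3315, which is ≥ 0.025, so fail to reject H₀.
The data do not give significant evidence of a linear association between soil temperature and CO₂ flux.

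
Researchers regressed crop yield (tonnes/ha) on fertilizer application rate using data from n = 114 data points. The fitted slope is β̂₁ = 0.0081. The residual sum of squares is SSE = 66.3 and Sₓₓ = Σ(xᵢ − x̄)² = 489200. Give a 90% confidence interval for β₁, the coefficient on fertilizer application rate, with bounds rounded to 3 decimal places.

MSE = SSE/(n − 2) = 66.3/112 = 0.591964.
SE(β̂₁) = √(MSE/Sₓₓ) = √(0.591964/489200) = 0.00110003.
df = n − 2 = 112.
t* = t_{0.05, 112} = 1.658573.
Margin = t* × SE = 1.658573 × 0.00110003 = 0.00182.
CI: 0.0081 ± 0.00182 → (0.006, 0.010).
With 90% confidence, each one-unit increase in fertilizer application rate is associated with a change of between 0.006 and 0.010 tonnes/ha in crop yield.

(0.006, 0.010)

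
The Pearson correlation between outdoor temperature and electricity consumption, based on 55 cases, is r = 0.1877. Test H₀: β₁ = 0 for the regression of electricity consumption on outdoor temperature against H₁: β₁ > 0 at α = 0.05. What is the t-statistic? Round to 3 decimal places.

t = r·√(n − 2)/√(1 − r²) = 0.1877·√53/√0.964769 = 1.391.
df = n − 2 = 53.
One-sided p ≈ 0.0850, which is ≥ 0.05, so fail to reject H₀.
The data do not give significant evidence of a linear association between outdoor temperature and electricity consumption.

t = 1.391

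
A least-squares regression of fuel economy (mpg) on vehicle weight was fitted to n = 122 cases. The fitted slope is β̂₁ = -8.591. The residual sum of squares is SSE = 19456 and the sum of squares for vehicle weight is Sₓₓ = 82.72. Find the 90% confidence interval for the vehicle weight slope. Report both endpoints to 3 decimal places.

(-10.912, -6.270)

MSE = SSE/(n − 2) = 19456/120 = 162.133.
SE(β̂₁) = √(MSE/Sₓₓ) = √(162.133/82.72) = 1.40001.
df = n − 2 = 120.
t* = t_{0.05, 120} = 1.657651.
Margin = t* × SE = 1.657651 × 1.40001 = 2.32073.
CI: -8.591 ± 2.32073 → (-10.912, -6.270).
With 90% confidence, each one-unit increase in vehicle weight is associated with a change of between -10.912 and -6.270 mpg in fuel economy.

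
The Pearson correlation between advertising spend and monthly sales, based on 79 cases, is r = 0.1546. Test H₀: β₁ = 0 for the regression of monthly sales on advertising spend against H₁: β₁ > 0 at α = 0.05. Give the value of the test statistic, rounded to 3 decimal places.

t = 1.373

t = r·√(n − 2)/√(1 − r²) = 0.1546·√77/√0.976099 = 1.373.
df = n − 2 = 77.
One-sided p ≈ 0.0869, which is ≥ 0.05, so fail to reject H₀.
The data do not give significant evidence of a linear association between advertising spend and monthly sales.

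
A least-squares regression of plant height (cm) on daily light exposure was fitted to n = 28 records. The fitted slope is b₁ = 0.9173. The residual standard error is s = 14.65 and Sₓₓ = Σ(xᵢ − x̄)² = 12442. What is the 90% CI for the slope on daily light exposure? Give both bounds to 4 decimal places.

(0.6933, 1.1413)

SE(b₁) = s/√Sₓₓ = 14.65/√12442 = 0.131339.
df = n − 2 = 26.
t* = t_{0.05, 26} = 1.705618.
Margin = t* × SE = 1.705618 × 0.131339 = 0.224014.
CI: 0.9173 ± 0.224014 → (0.6933, 1.1413).
With 90% confidence, each one-unit increase in daily light exposure is associated with a change of between 0.6933 and 1.1413 cm in plant height.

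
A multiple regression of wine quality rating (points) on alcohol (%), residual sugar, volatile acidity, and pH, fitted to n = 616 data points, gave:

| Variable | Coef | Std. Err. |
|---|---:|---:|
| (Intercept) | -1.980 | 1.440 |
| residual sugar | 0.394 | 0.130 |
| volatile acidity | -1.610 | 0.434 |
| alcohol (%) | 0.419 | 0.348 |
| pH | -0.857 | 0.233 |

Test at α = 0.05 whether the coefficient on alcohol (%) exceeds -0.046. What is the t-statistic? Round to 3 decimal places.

t = 1.336

Read off: b = 0.419, SE = 0.348 for alcohol (%).
H₀: β₁ = -0.046 vs H₁: β₁ > -0.046.
t = (0.419 − (-0.046)) / 0.348 = 1.336.
df = n − k − 1 = 616 − 4 − 1 = 611.
One-sided p ≈ 0.0910, which is ≥ 0.05, so fail to reject H₀.
The data do not give significant evidence that the true slope on alcohol (%) exceeds -0.046 points per unit, holding the other predictors fixed.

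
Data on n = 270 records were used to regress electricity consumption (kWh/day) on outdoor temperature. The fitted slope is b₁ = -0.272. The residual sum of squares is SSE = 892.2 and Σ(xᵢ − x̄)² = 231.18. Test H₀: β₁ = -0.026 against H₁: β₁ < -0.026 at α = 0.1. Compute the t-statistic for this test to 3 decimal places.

MSE = SSE/(n − 2) = 892.2/268 = 3.3291.
SE(b₁) = √(MSE/Sₓₓ) = √(3.3291/231.18) = 0.120002.
t = (-0.272 − (-0.026)) / 0.120002 = -2.050.
df = n − 2 = 268.
One-sided p ≈ 0.0207, which is < 0.1, so reject H₀.
There is evidence that the true slope on outdoor temperature is below -0.026 kWh/day per unit.

t = -2.050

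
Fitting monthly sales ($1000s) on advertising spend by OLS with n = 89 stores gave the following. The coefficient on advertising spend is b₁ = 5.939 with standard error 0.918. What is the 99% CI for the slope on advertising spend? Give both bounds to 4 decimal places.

df = n − 2 = 89 − 2 = 87.
t* = t_{0.005, 87} = 2.633527.
Margin = t* × SE = 2.633527 × 0.918 = 2.417578.
CI: 5.939 ± 2.417578 → (3.5214, 8.3566).
With 99% confidence, each one-unit increase in advertising spend is associated with a change of between 3.5214 and 8.3566 $1000s in monthly sales.

(3.5214, 8.3566)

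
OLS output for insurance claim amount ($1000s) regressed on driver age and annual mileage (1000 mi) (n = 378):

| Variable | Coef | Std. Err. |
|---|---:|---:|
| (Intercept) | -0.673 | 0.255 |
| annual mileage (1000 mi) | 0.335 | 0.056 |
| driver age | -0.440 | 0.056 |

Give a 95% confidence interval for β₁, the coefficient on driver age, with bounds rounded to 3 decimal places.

Read off: b = -0.440, SE = 0.056 for driver age.
df = n − k − 1 = 378 − 2 − 1 = 375.
t* = t_{0.025, 375} = 1.96631.
Margin = t* × SE = 1.96631 × 0.056 = 0.11011.
CI: -0.440 ± 0.11011 → (-0.550, -0.330).

(-0.550, -0.330)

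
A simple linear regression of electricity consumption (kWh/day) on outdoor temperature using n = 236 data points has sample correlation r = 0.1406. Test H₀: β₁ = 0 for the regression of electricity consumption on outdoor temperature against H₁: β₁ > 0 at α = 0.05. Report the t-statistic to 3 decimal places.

t = 2.172

t = r·√(n − 2)/√(1 − r²) = 0.1406·√234/√0.980232 = 2.172.
df = n − 2 = 234.
One-sided p ≈ 0.0154, which is < 0.05, so reject H₀.
There is evidence of a linear association between outdoor temperature and electricity consumption.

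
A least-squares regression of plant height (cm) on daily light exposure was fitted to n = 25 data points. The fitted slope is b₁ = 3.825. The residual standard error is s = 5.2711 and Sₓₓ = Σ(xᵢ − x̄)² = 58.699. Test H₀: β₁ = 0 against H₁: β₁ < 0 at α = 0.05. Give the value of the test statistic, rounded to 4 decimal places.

SE(b₁) = s/√Sₓₓ = 5.2711/√58.699 = 0.687996.
t = 3.825 / 0.687996 = 5.5596.
df = n − 2 = 23.
One-sided p ≈ 1.0000, which is ≥ 0.05, so fail to reject H₀.
The data do not give significant evidence that the true slope on daily light exposure is negative.

t = 5.5596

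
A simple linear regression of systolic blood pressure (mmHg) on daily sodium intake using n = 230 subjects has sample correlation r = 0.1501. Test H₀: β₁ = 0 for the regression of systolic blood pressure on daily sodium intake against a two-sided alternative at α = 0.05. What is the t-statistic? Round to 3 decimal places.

t = 2.292

t = r·√(n − 2)/√(1 − r²) = 0.1501·√228/√0.97747 = 2.292.
df = n − 2 = 228.
Two-sided p ≈ 0.0228, which is < 0.05, so reject H₀.
There is evidence of a linear association between daily sodium intake and systolic blood pressure.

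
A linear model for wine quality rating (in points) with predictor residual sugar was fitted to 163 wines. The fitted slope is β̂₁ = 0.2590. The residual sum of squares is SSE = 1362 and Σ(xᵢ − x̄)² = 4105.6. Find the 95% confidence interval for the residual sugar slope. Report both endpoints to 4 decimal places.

MSE = SSE/(n − 2) = 1362/161 = 8.45963.
SE(β̂₁) = √(MSE/Sₓₓ) = √(8.45963/4105.6) = 0.0453928.
df = n − 2 = 161.
t* = t_{0.025, 161} = 1.974808.
Margin = t* × SE = 1.974808 × 0.0453928 = 0.089642.
CI: 0.2590 ± 0.089642 → (0.1694, 0.3486).
With 95% confidence, each one-unit increase in residual sugar is associated with a change of between 0.1694 and 0.3486 points in wine quality rating.

(0.1694, 0.3486)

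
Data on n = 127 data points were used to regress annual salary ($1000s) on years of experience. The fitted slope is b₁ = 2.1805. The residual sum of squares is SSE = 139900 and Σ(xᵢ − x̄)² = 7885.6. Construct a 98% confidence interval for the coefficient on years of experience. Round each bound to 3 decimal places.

MSE = SSE/(n − 2) = 139900/125 = 1119.2.
SE(b₁) = √(MSE/Sₓₓ) = √(1119.2/7885.6) = 0.376735.
df = n − 2 = 125.
t* = t_{0.01, 125} = 2.35655.
Margin = t* × SE = 2.35655 × 0.376735 = 0.88780.
CI: 2.1805 ± 0.88780 → (1.293, 3.068).
With 98% confidence, each one-unit increase in years of experience is associated with a change of between 1.293 and 3.068 $1000s in annual salary.

(1.293, 3.068)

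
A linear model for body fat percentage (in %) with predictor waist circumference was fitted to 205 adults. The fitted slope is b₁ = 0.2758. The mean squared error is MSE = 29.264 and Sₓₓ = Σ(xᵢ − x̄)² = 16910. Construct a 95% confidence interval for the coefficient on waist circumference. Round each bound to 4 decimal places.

SE(b₁) = √(MSE/Sₓₓ) = √(29.264/16910) = 0.0416002.
df = n − 2 = 203.
t* = t_{0.025, 203} = 1.971719.
Margin = t* × SE = 1.971719 × 0.0416002 = 0.082024.
CI: 0.2758 ± 0.082024 → (0.1938, 0.3578).
With 95% confidence, each one-unit increase in waist circumference is associated with a change of between 0.1938 and 0.3578 % in body fat percentage.

(0.1938, 0.3578)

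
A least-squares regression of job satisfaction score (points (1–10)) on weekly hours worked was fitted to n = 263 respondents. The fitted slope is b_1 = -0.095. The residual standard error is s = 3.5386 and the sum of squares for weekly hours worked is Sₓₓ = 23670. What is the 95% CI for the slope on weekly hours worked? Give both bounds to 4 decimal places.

(-0.1403, -0.0497)

SE(b_1) = s/√Sₓₓ = 3.5386/√23670 = 0.0230002.
df = n − 2 = 261.
t* = t_{0.025, 261} = 1.969095.
Margin = t* × SE = 1.969095 × 0.0230002 = 0.045290.
CI: -0.095 ± 0.045290 → (-0.1403, -0.0497).
With 95% confidence, each one-unit increase in weekly hours worked is associated with a change of between -0.1403 and -0.0497 points (1–10) in job satisfaction score.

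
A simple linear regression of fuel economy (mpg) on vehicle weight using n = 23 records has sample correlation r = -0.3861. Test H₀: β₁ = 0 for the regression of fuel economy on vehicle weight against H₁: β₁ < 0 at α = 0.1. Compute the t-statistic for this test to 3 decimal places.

t = r·√(n − 2)/√(1 − r²) = -0.3861·√21/√0.850927 = -1.918.
df = n − 2 = 21.
One-sided p ≈ 0.0344, which is < 0.1, so reject H₀.
There is evidence of a linear association between vehicle weight and fuel economy.

t = -1.918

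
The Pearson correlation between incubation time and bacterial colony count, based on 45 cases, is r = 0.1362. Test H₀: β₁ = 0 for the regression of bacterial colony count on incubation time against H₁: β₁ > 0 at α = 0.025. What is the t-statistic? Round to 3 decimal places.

t = 0.902

t = r·√(n − 2)/√(1 − r²) = 0.1362·√43/√0.98145 = 0.902.
df = n − 2 = 43.
One-sided p ≈ 0.1862, which is ≥ 0.025, so fail to reject H₀.
The data do not give significant evidence of a linear association between incubation time and bacterial colony count.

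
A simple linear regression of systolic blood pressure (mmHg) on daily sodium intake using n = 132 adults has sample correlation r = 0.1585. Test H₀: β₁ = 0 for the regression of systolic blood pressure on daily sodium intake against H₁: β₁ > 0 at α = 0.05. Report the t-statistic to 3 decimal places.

t = r·√(n − 2)/√(1 − r²) = 0.1585·√130/√0.974878 = 1.830.
df = n − 2 = 130.
One-sided p ≈ 0.0347, which is < 0.05, so reject H₀.
There is evidence of a linear association between daily sodium intake and systolic blood pressure.

t = 1.830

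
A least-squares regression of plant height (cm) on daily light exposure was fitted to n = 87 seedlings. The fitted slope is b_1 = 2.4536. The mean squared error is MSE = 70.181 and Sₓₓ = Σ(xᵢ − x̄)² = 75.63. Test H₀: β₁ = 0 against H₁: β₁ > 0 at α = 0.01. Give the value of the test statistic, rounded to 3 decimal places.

t = 2.547

SE(b_1) = √(MSE/Sₓₓ) = √(70.181/75.63) = 0.963303.
t = 2.4536 / 0.963303 = 2.547.
df = n − 2 = 85.
One-sided p ≈ 0.0063, which is < 0.01, so reject H₀.
There is evidence that the true slope on daily light exposure is positive.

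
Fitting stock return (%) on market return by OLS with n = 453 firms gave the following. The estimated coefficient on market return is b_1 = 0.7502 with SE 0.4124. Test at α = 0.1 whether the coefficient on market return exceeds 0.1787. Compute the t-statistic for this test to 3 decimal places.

H₀: β₁ = 0.1787 vs H₁: β₁ > 0.1787.
t = (b_1 − β₁⁰)/SE = (0.7502 − 0.1787) / 0.4124 = 1.386.
df = n − 2 = 453 − 2 = 451.
One-sided p ≈ 0.0832, which is < 0.1, so reject H₀.
There is evidence that the true slope on market return exceeds 0.1787 % per unit.

t = 1.386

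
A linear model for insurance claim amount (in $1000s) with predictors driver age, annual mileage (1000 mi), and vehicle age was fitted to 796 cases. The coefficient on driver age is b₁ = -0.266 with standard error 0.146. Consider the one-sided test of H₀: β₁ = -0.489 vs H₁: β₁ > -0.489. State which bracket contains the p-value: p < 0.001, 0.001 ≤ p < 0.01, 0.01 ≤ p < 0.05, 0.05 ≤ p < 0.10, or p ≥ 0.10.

t = (-0.266 − (-0.489)) / 0.146 = 1.527.
df = n − k − 1 = 796 − 3 − 1 = 792.
One-sided p = P(T_{792} > t) ≈ 0.0635.
So 0.05 ≤ p < 0.10.

0.05 ≤ p < 0.10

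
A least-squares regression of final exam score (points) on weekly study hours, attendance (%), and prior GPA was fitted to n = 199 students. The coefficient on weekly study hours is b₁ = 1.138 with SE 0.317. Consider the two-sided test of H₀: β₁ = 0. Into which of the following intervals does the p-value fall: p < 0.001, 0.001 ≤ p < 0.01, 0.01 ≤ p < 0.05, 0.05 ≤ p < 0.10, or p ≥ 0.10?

p < 0.001

t = 1.138 / 0.317 = 3.590.
df = n − k − 1 = 199 − 3 − 1 = 195.
Two-sided p = 2·P(T_{195} > |t|) ≈ 0.0004.
So p < 0.001.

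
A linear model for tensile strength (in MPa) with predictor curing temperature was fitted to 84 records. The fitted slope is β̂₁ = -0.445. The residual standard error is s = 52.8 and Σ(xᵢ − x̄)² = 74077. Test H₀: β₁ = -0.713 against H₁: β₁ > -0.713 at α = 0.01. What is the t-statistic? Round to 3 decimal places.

t = 1.381

SE(β̂₁) = s/√Sₓₓ = 52.8/√74077 = 0.193996.
t = (-0.445 − (-0.713)) / 0.193996 = 1.381.
df = n − 2 = 82.
One-sided p ≈ 0.0854, which is ≥ 0.01, so fail to reject H₀.
The data do not give significant evidence that the true slope on curing temperature exceeds -0.713 MPa per unit.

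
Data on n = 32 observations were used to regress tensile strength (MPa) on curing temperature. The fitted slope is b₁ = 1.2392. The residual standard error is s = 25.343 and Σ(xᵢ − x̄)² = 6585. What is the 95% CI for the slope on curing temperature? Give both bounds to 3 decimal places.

(0.601, 1.877)

SE(b₁) = s/√Sₓₓ = 25.343/√6585 = 0.312306.
df = n − 2 = 30.
t* = t_{0.025, 30} = 2.042272.
Margin = t* × SE = 2.042272 × 0.312306 = 0.63781.
CI: 1.2392 ± 0.63781 → (0.601, 1.877).
With 95% confidence, each one-unit increase in curing temperature is associated with a change of between 0.601 and 1.877 MPa in tensile strength.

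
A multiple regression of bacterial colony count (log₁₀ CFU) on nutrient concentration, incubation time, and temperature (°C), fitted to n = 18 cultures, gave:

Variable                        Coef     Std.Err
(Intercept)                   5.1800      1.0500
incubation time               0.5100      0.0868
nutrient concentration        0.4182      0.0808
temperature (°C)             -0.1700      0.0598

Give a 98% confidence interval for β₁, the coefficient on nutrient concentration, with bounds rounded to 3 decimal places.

Read off: b = 0.4182, SE = 0.0808 for nutrient concentration.
df = n − k − 1 = 18 − 3 − 1 = 14.
t* = t_{0.01, 14} = 2.624494.
Margin = t* × SE = 2.624494 × 0.0808 = 0.21206.
CI: 0.4182 ± 0.21206 → (0.206, 0.630).

(0.206, 0.630)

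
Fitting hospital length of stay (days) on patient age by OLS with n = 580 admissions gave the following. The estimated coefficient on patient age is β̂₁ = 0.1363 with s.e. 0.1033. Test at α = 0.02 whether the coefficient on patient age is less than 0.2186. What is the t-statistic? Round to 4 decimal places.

H₀: β₁ = 0.2186 vs H₁: β₁ < 0.2186.
t = (β̂₁ − β₁⁰)/SE = (0.1363 − 0.2186) / 0.1033 = -0.7967.
df = n − 2 = 580 − 2 = 578.
One-sided p ≈ 0.2130, which is ≥ 0.02, so fail to reject H₀.
The data do not give significant evidence that the true slope on patient age is below 0.2186 days per unit.

t = -0.7967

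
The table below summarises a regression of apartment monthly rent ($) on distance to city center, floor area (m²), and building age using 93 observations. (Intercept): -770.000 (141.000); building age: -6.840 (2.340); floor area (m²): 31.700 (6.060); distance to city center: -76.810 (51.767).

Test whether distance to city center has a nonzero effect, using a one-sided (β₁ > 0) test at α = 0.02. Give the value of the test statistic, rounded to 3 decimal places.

Read off: b = -76.810, SE = 51.767 for distance to city center.
H₀: β₁ = 0 vs H₁: β₁ > 0.
t = -76.810 / 51.767 = -1.484.
df = n − k − 1 = 93 − 3 − 1 = 89.
One-sided p ≈ 0.9293, which is ≥ 0.02, so fail to reject H₀.
The data do not give significant evidence that the true slope on distance to city center is positive, holding the other predictors fixed.

t = -1.484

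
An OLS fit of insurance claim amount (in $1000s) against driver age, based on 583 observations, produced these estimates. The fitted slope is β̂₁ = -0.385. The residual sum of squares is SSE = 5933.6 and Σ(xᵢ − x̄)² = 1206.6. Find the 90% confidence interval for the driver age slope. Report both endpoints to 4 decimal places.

(-0.5366, -0.2334)

MSE = SSE/(n − 2) = 5933.6/581 = 10.2127.
SE(β̂₁) = √(MSE/Sₓₓ) = √(10.2127/1206.6) = 0.0920003.
df = n − 2 = 581.
t* = t_{0.05, 581} = 1.647481.
Margin = t* × SE = 1.647481 × 0.0920003 = 0.151569.
CI: -0.385 ± 0.151569 → (-0.5366, -0.2334).
With 90% confidence, each one-unit increase in driver age is associated with a change of between -0.5366 and -0.2334 $1000s in insurance claim amount.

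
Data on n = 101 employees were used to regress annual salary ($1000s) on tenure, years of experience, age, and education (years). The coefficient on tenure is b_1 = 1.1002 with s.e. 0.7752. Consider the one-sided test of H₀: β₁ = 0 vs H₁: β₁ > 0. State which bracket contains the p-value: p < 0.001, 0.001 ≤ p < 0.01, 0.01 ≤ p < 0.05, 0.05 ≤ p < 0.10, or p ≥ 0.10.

0.05 ≤ p < 0.10

t = 1.1002 / 0.7752 = 1.419.
df = n − k − 1 = 101 − 4 − 1 = 96.
One-sided p = P(T_{96} > t) ≈ 0.0795.
So 0.05 ≤ p < 0.10.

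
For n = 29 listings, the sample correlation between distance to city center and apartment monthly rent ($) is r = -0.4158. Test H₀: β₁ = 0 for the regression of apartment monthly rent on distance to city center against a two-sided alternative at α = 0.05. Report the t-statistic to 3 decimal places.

t = r·√(n − 2)/√(1 − r²) = -0.4158·√27/√0.82711 = -2.376.
df = n − 2 = 27.
Two-sided p ≈ 0.0249, which is < 0.05, so reject H₀.
There is evidence of a linear association between distance to city center and apartment monthly rent.

t = -2.376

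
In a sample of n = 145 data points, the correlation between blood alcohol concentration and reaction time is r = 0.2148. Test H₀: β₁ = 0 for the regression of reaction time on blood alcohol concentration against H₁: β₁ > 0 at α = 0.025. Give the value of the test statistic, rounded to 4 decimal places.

t = 2.6300

t = r·√(n − 2)/√(1 − r²) = 0.2148·√143/√0.953861 = 2.6300.
df = n − 2 = 143.
One-sided p ≈ 0.0047, which is < 0.025, so reject H₀.
There is evidence of a linear association between blood alcohol concentration and reaction time.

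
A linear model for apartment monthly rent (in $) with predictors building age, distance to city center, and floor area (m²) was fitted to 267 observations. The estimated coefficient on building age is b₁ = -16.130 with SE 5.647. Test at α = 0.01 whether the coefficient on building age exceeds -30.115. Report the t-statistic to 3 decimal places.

H₀: β₁ = -30.115 vs H₁: β₁ > -30.115.
t = (b₁ − β₁⁰)/SE = (-16.130 − (-30.115)) / 5.647 = 2.477.
df = n − k − 1 = 267 − 3 − 1 = 263.
One-sided p ≈ 0.0069, which is < 0.01, so reject H₀.
There is evidence that the true slope on building age exceeds -30.115 $ per unit, holding the other predictors fixed.

t = 2.477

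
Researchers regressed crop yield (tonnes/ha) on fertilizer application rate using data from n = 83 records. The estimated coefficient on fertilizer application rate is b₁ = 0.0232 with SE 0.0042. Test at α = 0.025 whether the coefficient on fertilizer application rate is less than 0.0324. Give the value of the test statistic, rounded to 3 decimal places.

H₀: β₁ = 0.0324 vs H₁: β₁ < 0.0324.
t = (b₁ − β₁⁰)/SE = (0.0232 − 0.0324) / 0.0042 = -2.190.
df = n − 2 = 83 − 2 = 81.
One-sided p ≈ 0.0157, which is < 0.025, so reject H₀.
There is evidence that the true slope on fertilizer application rate is below 0.0324 tonnes/ha per unit.

t = -2.190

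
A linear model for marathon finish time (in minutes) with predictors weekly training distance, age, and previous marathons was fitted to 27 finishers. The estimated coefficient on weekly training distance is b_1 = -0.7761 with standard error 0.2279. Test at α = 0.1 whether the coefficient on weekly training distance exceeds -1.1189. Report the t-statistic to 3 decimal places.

t = 1.504

H₀: β₁ = -1.1189 vs H₁: β₁ > -1.1189.
t = (b_1 − β₁⁰)/SE = (-0.7761 − (-1.1189)) / 0.2279 = 1.504.
df = n − k − 1 = 27 − 3 − 1 = 23.
One-sided p ≈ 0.0731, which is < 0.1, so reject H₀.
There is evidence that the true slope on weekly training distance exceeds -1.1189 minutes per unit, holding the other predictors fixed.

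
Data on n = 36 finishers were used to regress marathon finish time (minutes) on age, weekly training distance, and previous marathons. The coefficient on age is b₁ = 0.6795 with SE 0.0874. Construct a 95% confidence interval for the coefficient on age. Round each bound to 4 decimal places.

df = n − k − 1 = 36 − 3 − 1 = 32.
t* = t_{0.025, 32} = 2.036933.
Margin = t* × SE = 2.036933 × 0.0874 = 0.178028.
CI: 0.6795 ± 0.178028 → (0.5015, 0.8575).
With 95% confidence, each one-unit increase in age is associated with a change of between 0.5015 and 0.8575 minutes in marathon finish time, holding the other predictors fixed.

(0.5015, 0.8575)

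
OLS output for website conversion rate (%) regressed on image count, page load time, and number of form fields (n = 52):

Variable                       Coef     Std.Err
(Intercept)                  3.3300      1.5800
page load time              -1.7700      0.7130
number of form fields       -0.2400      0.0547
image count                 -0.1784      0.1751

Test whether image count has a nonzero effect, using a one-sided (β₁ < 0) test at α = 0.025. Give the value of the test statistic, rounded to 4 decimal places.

Read off: b = -0.1784, SE = 0.1751 for image count.
H₀: β₁ = 0 vs H₁: β₁ < 0.
t = -0.1784 / 0.1751 = -1.0188.
df = n − k − 1 = 52 − 3 − 1 = 48.
One-sided p ≈ 0.1567, which is ≥ 0.025, so fail to reject H₀.
The data do not give significant evidence that the true slope on image count is negative, holding the other predictors fixed.

t = -1.0188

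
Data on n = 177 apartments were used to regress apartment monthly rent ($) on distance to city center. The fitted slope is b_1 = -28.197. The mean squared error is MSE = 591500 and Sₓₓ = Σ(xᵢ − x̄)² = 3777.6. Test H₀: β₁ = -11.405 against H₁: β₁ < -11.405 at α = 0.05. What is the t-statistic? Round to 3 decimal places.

t = -1.342

SE(b_1) = √(MSE/Sₓₓ) = √(591500/3777.6) = 12.5132.
t = (-28.197 − (-11.405)) / 12.5132 = -1.342.
df = n − 2 = 175.
One-sided p ≈ 0.0907, which is ≥ 0.05, so fail to reject H₀.
The data do not give significant evidence that the true slope on distance to city center is below -11.405 $ per unit.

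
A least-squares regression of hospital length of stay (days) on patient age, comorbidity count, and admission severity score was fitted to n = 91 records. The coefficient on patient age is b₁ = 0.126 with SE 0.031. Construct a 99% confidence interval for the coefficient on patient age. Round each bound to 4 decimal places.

(0.0444, 0.2076)

df = n − k − 1 = 91 − 3 − 1 = 87.
t* = t_{0.005, 87} = 2.633527.
Margin = t* × SE = 2.633527 × 0.031 = 0.081639.
CI: 0.126 ± 0.081639 → (0.0444, 0.2076).
With 99% confidence, each one-unit increase in patient age is associated with a change of between 0.0444 and 0.2076 days in hospital length of stay, holding the other predictors fixed.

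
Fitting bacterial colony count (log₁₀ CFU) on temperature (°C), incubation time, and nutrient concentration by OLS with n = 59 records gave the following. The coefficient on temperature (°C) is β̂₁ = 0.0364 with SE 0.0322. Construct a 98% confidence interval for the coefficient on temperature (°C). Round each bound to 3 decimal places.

(-0.041, 0.114)

df = n − k − 1 = 59 − 3 − 1 = 55.
t* = t_{0.01, 55} = 2.396081.
Margin = t* × SE = 2.396081 × 0.0322 = 0.07715.
CI: 0.0364 ± 0.07715 → (-0.041, 0.114).
With 98% confidence, each one-unit increase in temperature (°C) is associated with a change of between -0.041 and 0.114 log₁₀ CFU in bacterial colony count, holding the other predictors fixed.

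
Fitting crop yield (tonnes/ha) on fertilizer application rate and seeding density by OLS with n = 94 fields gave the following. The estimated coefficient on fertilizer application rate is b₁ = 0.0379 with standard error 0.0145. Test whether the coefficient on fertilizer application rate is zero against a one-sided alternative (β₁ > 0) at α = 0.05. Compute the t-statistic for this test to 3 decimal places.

t = 2.614

H₀: β₁ = 0 vs H₁: β₁ > 0.
t = (b₁ − β₁⁰)/SE = 0.0379 / 0.0145 = 2.614.
df = n − k − 1 = 94 − 2 − 1 = 91.
One-sided p ≈ 0.0052, which is < 0.05, so reject H₀.
There is evidence that the true slope on fertilizer application rate is positive, holding the other predictors fixed.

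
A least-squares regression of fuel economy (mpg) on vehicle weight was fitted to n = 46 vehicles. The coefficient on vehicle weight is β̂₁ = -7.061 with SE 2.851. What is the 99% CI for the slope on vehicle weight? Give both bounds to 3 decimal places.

(-14.737, 0.615)

df = n − 2 = 46 − 2 = 44.
t* = t_{0.005, 44} = 2.692278.
Margin = t* × SE = 2.692278 × 2.851 = 7.67569.
CI: -7.061 ± 7.67569 → (-14.737, 0.615).
With 99% confidence, each one-unit increase in vehicle weight is associated with a change of between -14.737 and 0.615 mpg in fuel economy.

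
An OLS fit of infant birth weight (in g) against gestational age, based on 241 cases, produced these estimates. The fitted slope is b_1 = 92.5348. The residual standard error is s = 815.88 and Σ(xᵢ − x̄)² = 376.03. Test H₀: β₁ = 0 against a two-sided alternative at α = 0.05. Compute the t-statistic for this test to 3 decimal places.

t = 2.199

SE(b_1) = s/√Sₓₓ = 815.88/√376.03 = 42.0741.
t = 92.5348 / 42.0741 = 2.199.
df = n − 2 = 239.
Two-sided p ≈ 0.0288, which is < 0.05, so reject H₀.
There is evidence that gestational age is associated with infant birth weight.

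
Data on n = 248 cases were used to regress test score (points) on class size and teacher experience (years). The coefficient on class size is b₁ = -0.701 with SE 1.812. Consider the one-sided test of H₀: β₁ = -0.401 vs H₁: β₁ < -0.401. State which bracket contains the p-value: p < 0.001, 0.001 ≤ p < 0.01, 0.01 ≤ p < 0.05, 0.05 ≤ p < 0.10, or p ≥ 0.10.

p ≥ 0.10

t = (-0.701 − (-0.401)) / 1.812 = -0.166.
df = n − k − 1 = 248 − 2 − 1 = 245.
One-sided p = P(T_{245} < t) ≈ 0.4343.
So p ≥ 0.10.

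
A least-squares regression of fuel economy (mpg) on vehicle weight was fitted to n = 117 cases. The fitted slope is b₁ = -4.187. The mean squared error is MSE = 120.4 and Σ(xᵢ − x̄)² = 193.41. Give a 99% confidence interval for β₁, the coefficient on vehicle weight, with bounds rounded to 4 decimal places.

(-6.2536, -2.1204)

SE(b₁) = √(MSE/Sₓₓ) = √(120.4/193.41) = 0.788994.
df = n − 2 = 115.
t* = t_{0.005, 115} = 2.619258.
Margin = t* × SE = 2.619258 × 0.788994 = 2.066579.
CI: -4.187 ± 2.066579 → (-6.2536, -2.1204).
With 99% confidence, each one-unit increase in vehicle weight is associated with a change of between -6.2536 and -2.1204 mpg in fuel economy.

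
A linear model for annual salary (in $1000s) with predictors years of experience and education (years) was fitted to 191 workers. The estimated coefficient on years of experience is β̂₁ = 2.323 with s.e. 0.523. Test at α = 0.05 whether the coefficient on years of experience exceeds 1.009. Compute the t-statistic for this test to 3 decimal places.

H₀: β₁ = 1.009 vs H₁: β₁ > 1.009.
t = (β̂₁ − β₁⁰)/SE = (2.323 − 1.009) / 0.523 = 2.512.
df = n − k − 1 = 191 − 2 − 1 = 188.
One-sided p ≈ 0.0064, which is < 0.05, so reject H₀.
There is evidence that the true slope on years of experience exceeds 1.009 $1000s per unit, holding the other predictors fixed.

t = 2.512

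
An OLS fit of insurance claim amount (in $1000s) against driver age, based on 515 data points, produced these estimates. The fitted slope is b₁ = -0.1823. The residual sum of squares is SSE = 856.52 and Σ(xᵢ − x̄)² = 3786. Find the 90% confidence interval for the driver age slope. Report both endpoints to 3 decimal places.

(-0.217, -0.148)

MSE = SSE/(n − 2) = 856.52/513 = 1.66963.
SE(b₁) = √(MSE/Sₓₓ) = √(1.66963/3786) = 0.021.
df = n − 2 = 513.
t* = t_{0.05, 513} = 1.647829.
Margin = t* × SE = 1.647829 × 0.021 = 0.03460.
CI: -0.1823 ± 0.03460 → (-0.217, -0.148).
With 90% confidence, each one-unit increase in driver age is associated with a change of between -0.217 and -0.148 $1000s in insurance claim amount.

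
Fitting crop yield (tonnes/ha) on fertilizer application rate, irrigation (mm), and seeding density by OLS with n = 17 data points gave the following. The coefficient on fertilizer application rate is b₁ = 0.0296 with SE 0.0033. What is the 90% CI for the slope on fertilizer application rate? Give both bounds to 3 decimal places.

(0.024, 0.035)

df = n − k − 1 = 17 − 3 − 1 = 13.
t* = t_{0.05, 13} = 1.770933.
Margin = t* × SE = 1.770933 × 0.0033 = 0.00584.
CI: 0.0296 ± 0.00584 → (0.024, 0.035).
With 90% confidence, each one-unit increase in fertilizer application rate is associated with a change of between 0.024 and 0.035 tonnes/ha in crop yield, holding the other predictors fixed.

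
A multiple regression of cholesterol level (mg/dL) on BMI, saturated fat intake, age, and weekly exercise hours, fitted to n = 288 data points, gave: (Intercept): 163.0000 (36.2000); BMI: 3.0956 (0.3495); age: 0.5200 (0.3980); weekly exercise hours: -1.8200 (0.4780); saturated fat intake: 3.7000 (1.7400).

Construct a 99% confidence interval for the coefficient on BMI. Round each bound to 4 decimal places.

(2.1892, 4.0020)

Read off: b = 3.0956, SE = 0.3495 for BMI.
df = n − k − 1 = 288 − 4 − 1 = 283.
t* = t_{0.005, 283} = 2.593313.
Margin = t* × SE = 2.593313 × 0.3495 = 0.906363.
CI: 3.0956 ± 0.906363 → (2.1892, 4.0020).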